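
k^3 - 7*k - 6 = (k - 3)*(k + 1)*(k + 2)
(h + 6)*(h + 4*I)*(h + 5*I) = h^3 + 6*h^2 + 9*I*h^2 - 20*h + 54*I*h - 120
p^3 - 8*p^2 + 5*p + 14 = (p - 7)*(p - 2)*(p + 1)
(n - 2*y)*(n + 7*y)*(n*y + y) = n^3*y + 5*n^2*y^2 + n^2*y - 14*n*y^3 + 5*n*y^2 - 14*y^3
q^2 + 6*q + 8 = (q + 2)*(q + 4)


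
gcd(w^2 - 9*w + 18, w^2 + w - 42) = w - 6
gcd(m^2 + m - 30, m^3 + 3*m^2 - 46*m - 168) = m + 6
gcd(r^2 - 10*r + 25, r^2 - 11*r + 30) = r - 5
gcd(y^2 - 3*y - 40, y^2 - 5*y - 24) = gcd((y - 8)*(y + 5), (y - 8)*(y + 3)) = y - 8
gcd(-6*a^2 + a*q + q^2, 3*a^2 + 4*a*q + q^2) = 3*a + q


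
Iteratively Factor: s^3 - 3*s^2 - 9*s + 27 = (s - 3)*(s^2 - 9) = (s - 3)^2*(s + 3)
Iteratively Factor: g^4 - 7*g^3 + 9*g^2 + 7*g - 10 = (g - 1)*(g^3 - 6*g^2 + 3*g + 10) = (g - 5)*(g - 1)*(g^2 - g - 2) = (g - 5)*(g - 1)*(g + 1)*(g - 2)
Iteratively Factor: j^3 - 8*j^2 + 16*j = (j - 4)*(j^2 - 4*j) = j*(j - 4)*(j - 4)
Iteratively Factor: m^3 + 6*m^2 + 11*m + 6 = (m + 2)*(m^2 + 4*m + 3) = (m + 2)*(m + 3)*(m + 1)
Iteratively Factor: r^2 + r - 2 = (r + 2)*(r - 1)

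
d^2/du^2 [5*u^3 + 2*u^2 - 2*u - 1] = 30*u + 4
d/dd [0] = 0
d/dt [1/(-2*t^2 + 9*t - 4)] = (4*t - 9)/(2*t^2 - 9*t + 4)^2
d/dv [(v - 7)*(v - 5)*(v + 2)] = 3*v^2 - 20*v + 11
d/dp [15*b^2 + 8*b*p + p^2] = 8*b + 2*p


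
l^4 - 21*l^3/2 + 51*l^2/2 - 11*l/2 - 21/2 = (l - 7)*(l - 3)*(l - 1)*(l + 1/2)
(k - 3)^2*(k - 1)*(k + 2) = k^4 - 5*k^3 + k^2 + 21*k - 18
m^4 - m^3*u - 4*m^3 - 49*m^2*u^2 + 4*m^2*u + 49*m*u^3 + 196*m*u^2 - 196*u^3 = (m - 4)*(m - 7*u)*(m - u)*(m + 7*u)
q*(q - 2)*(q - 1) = q^3 - 3*q^2 + 2*q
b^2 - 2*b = b*(b - 2)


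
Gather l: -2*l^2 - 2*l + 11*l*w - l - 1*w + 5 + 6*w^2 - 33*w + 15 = -2*l^2 + l*(11*w - 3) + 6*w^2 - 34*w + 20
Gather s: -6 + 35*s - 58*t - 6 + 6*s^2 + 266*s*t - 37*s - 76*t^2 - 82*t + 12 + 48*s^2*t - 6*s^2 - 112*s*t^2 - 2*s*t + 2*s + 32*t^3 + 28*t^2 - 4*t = 48*s^2*t + s*(-112*t^2 + 264*t) + 32*t^3 - 48*t^2 - 144*t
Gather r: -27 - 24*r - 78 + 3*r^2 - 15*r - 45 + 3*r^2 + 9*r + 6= 6*r^2 - 30*r - 144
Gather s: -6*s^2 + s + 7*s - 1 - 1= -6*s^2 + 8*s - 2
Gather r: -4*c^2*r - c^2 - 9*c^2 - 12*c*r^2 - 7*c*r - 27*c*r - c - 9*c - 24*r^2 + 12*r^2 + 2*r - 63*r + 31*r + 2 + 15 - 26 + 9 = -10*c^2 - 10*c + r^2*(-12*c - 12) + r*(-4*c^2 - 34*c - 30)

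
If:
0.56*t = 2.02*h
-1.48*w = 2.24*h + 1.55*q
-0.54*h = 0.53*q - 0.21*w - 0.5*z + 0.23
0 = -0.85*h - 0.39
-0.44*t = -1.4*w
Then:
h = -0.46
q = 1.16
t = -1.66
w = -0.52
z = 1.41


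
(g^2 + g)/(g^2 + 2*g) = (g + 1)/(g + 2)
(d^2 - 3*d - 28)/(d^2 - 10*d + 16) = (d^2 - 3*d - 28)/(d^2 - 10*d + 16)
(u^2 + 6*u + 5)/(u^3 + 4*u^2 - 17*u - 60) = (u + 1)/(u^2 - u - 12)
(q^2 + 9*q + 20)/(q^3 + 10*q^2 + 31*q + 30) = (q + 4)/(q^2 + 5*q + 6)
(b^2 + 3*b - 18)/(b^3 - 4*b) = (b^2 + 3*b - 18)/(b*(b^2 - 4))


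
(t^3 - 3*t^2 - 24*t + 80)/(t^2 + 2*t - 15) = (t^2 - 8*t + 16)/(t - 3)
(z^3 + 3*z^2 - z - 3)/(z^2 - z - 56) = (-z^3 - 3*z^2 + z + 3)/(-z^2 + z + 56)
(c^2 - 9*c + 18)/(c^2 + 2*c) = (c^2 - 9*c + 18)/(c*(c + 2))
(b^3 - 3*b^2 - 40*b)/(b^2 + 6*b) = (b^2 - 3*b - 40)/(b + 6)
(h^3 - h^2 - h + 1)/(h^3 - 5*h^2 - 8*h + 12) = (h^2 - 1)/(h^2 - 4*h - 12)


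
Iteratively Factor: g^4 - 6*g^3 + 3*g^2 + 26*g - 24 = (g - 1)*(g^3 - 5*g^2 - 2*g + 24) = (g - 3)*(g - 1)*(g^2 - 2*g - 8) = (g - 4)*(g - 3)*(g - 1)*(g + 2)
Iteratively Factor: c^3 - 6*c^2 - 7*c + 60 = (c - 5)*(c^2 - c - 12) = (c - 5)*(c + 3)*(c - 4)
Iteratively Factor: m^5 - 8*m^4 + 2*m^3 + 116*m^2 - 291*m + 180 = (m - 3)*(m^4 - 5*m^3 - 13*m^2 + 77*m - 60) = (m - 5)*(m - 3)*(m^3 - 13*m + 12) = (m - 5)*(m - 3)^2*(m^2 + 3*m - 4) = (m - 5)*(m - 3)^2*(m - 1)*(m + 4)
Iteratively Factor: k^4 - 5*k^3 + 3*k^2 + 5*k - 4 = (k + 1)*(k^3 - 6*k^2 + 9*k - 4) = (k - 1)*(k + 1)*(k^2 - 5*k + 4) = (k - 4)*(k - 1)*(k + 1)*(k - 1)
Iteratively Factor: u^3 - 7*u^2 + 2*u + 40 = (u - 5)*(u^2 - 2*u - 8) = (u - 5)*(u + 2)*(u - 4)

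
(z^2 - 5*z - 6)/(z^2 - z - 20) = (-z^2 + 5*z + 6)/(-z^2 + z + 20)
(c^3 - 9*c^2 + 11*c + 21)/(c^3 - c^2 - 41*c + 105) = (c^2 - 6*c - 7)/(c^2 + 2*c - 35)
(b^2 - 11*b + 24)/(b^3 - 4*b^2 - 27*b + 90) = (b - 8)/(b^2 - b - 30)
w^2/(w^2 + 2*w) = w/(w + 2)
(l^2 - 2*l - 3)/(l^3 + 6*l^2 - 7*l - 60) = (l + 1)/(l^2 + 9*l + 20)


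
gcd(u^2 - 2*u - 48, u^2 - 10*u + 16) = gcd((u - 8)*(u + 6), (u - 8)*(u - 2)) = u - 8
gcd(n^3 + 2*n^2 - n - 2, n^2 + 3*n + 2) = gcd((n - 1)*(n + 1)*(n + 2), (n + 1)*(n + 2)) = n^2 + 3*n + 2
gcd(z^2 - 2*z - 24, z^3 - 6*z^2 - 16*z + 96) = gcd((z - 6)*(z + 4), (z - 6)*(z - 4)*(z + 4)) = z^2 - 2*z - 24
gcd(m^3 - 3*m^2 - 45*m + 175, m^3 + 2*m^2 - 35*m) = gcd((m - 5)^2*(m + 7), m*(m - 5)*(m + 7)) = m^2 + 2*m - 35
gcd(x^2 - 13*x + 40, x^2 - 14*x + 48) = x - 8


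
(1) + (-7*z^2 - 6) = -7*z^2 - 5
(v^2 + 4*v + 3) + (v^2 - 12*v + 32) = 2*v^2 - 8*v + 35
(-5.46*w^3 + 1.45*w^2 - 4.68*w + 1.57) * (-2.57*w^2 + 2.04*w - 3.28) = 14.0322*w^5 - 14.8649*w^4 + 32.8944*w^3 - 18.3381*w^2 + 18.5532*w - 5.1496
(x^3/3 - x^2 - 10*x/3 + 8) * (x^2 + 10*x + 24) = x^5/3 + 7*x^4/3 - 16*x^3/3 - 148*x^2/3 + 192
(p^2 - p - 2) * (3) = 3*p^2 - 3*p - 6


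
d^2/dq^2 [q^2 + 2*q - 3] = 2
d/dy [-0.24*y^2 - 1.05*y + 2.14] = -0.48*y - 1.05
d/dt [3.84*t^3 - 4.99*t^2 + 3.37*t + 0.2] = 11.52*t^2 - 9.98*t + 3.37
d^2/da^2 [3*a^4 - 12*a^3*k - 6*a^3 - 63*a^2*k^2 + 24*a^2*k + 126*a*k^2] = 36*a^2 - 72*a*k - 36*a - 126*k^2 + 48*k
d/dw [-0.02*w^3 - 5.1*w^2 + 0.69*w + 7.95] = -0.06*w^2 - 10.2*w + 0.69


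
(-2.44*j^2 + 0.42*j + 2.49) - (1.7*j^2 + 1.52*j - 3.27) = -4.14*j^2 - 1.1*j + 5.76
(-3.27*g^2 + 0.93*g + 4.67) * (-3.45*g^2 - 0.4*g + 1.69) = 11.2815*g^4 - 1.9005*g^3 - 22.0098*g^2 - 0.2963*g + 7.8923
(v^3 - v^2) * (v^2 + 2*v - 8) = v^5 + v^4 - 10*v^3 + 8*v^2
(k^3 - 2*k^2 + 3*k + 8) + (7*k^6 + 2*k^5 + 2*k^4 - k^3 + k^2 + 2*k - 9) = 7*k^6 + 2*k^5 + 2*k^4 - k^2 + 5*k - 1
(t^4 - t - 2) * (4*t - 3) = 4*t^5 - 3*t^4 - 4*t^2 - 5*t + 6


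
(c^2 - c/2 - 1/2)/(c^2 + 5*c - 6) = (c + 1/2)/(c + 6)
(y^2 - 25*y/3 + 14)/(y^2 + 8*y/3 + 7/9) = 3*(3*y^2 - 25*y + 42)/(9*y^2 + 24*y + 7)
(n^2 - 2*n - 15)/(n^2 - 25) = (n + 3)/(n + 5)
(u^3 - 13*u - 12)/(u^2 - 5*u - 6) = (u^2 - u - 12)/(u - 6)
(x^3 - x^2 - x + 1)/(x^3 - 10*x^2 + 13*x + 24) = (x^2 - 2*x + 1)/(x^2 - 11*x + 24)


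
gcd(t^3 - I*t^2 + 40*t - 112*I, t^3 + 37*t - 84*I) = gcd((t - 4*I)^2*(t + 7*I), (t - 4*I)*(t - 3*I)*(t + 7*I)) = t^2 + 3*I*t + 28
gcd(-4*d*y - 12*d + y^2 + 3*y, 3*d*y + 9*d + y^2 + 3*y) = y + 3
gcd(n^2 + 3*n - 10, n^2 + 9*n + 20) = n + 5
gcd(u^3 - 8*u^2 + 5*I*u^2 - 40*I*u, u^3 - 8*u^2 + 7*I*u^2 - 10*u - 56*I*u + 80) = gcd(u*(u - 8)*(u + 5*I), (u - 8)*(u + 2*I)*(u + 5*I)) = u^2 + u*(-8 + 5*I) - 40*I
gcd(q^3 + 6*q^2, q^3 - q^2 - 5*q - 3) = 1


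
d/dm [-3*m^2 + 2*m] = 2 - 6*m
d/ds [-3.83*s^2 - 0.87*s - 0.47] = -7.66*s - 0.87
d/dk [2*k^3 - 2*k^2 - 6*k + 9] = 6*k^2 - 4*k - 6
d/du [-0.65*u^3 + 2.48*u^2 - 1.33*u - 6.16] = -1.95*u^2 + 4.96*u - 1.33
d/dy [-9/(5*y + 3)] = 45/(5*y + 3)^2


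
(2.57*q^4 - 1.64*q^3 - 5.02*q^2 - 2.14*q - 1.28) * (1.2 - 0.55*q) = -1.4135*q^5 + 3.986*q^4 + 0.793*q^3 - 4.847*q^2 - 1.864*q - 1.536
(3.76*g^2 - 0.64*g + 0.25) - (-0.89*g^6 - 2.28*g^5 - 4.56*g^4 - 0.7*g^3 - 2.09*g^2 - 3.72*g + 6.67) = 0.89*g^6 + 2.28*g^5 + 4.56*g^4 + 0.7*g^3 + 5.85*g^2 + 3.08*g - 6.42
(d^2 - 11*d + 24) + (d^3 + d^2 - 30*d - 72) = d^3 + 2*d^2 - 41*d - 48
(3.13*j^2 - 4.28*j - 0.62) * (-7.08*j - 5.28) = -22.1604*j^3 + 13.776*j^2 + 26.988*j + 3.2736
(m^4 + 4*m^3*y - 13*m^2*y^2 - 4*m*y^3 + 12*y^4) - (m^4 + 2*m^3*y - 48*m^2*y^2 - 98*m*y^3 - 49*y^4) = 2*m^3*y + 35*m^2*y^2 + 94*m*y^3 + 61*y^4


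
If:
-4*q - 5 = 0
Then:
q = -5/4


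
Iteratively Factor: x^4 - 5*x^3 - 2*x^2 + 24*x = (x + 2)*(x^3 - 7*x^2 + 12*x) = x*(x + 2)*(x^2 - 7*x + 12) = x*(x - 3)*(x + 2)*(x - 4)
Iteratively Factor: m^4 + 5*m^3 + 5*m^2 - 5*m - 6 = (m - 1)*(m^3 + 6*m^2 + 11*m + 6) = (m - 1)*(m + 1)*(m^2 + 5*m + 6) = (m - 1)*(m + 1)*(m + 2)*(m + 3)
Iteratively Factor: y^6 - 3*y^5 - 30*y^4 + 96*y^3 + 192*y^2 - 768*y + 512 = (y - 4)*(y^5 + y^4 - 26*y^3 - 8*y^2 + 160*y - 128) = (y - 4)^2*(y^4 + 5*y^3 - 6*y^2 - 32*y + 32) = (y - 4)^2*(y + 4)*(y^3 + y^2 - 10*y + 8) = (y - 4)^2*(y + 4)^2*(y^2 - 3*y + 2) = (y - 4)^2*(y - 2)*(y + 4)^2*(y - 1)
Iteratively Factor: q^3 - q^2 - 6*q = (q + 2)*(q^2 - 3*q) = (q - 3)*(q + 2)*(q)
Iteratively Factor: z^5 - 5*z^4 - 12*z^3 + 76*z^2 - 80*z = (z - 5)*(z^4 - 12*z^2 + 16*z) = (z - 5)*(z - 2)*(z^3 + 2*z^2 - 8*z) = z*(z - 5)*(z - 2)*(z^2 + 2*z - 8) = z*(z - 5)*(z - 2)^2*(z + 4)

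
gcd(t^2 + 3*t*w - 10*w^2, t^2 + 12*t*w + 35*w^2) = t + 5*w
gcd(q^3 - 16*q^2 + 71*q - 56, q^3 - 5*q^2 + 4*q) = q - 1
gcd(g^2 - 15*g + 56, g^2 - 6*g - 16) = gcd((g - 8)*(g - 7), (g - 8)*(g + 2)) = g - 8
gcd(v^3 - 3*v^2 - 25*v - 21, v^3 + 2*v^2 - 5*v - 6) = v^2 + 4*v + 3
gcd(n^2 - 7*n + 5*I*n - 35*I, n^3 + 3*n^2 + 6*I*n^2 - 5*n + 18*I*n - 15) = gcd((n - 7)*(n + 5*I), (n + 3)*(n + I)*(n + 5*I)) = n + 5*I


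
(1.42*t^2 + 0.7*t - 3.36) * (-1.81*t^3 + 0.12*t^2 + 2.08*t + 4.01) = -2.5702*t^5 - 1.0966*t^4 + 9.1192*t^3 + 6.747*t^2 - 4.1818*t - 13.4736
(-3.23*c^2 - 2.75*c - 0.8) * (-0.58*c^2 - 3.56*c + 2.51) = 1.8734*c^4 + 13.0938*c^3 + 2.1467*c^2 - 4.0545*c - 2.008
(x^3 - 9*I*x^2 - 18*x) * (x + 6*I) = x^4 - 3*I*x^3 + 36*x^2 - 108*I*x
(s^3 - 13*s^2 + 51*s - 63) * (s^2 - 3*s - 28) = s^5 - 16*s^4 + 62*s^3 + 148*s^2 - 1239*s + 1764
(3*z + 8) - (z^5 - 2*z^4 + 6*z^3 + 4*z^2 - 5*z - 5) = -z^5 + 2*z^4 - 6*z^3 - 4*z^2 + 8*z + 13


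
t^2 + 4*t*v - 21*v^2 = (t - 3*v)*(t + 7*v)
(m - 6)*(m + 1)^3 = m^4 - 3*m^3 - 15*m^2 - 17*m - 6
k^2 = k^2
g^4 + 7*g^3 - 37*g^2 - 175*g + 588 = (g - 4)*(g - 3)*(g + 7)^2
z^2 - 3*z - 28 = (z - 7)*(z + 4)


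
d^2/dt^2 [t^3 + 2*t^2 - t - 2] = 6*t + 4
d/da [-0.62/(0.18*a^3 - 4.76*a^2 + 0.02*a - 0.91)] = (0.3348*a^2 - 5.9024*a + 0.0124)/(0.18*a^3 - 4.76*a^2 + 0.02*a - 0.91)^2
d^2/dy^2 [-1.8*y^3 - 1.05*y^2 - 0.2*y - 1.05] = -10.8*y - 2.1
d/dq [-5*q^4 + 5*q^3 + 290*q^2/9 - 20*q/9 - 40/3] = -20*q^3 + 15*q^2 + 580*q/9 - 20/9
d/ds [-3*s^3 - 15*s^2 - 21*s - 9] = -9*s^2 - 30*s - 21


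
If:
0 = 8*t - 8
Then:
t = 1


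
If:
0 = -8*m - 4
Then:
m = -1/2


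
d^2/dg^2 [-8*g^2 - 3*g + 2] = -16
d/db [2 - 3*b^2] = -6*b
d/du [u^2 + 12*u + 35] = 2*u + 12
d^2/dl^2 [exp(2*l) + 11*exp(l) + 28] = (4*exp(l) + 11)*exp(l)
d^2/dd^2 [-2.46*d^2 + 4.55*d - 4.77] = -4.92000000000000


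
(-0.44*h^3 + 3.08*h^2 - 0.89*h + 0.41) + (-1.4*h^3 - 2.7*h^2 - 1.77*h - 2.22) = -1.84*h^3 + 0.38*h^2 - 2.66*h - 1.81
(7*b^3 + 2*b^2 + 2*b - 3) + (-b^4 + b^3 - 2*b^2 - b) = -b^4 + 8*b^3 + b - 3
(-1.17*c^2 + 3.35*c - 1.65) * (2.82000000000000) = -3.2994*c^2 + 9.447*c - 4.653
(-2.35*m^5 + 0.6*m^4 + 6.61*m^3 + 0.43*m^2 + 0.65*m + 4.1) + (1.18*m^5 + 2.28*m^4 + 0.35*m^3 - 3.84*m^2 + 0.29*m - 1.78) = -1.17*m^5 + 2.88*m^4 + 6.96*m^3 - 3.41*m^2 + 0.94*m + 2.32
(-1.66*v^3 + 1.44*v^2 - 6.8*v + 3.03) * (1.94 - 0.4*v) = 0.664*v^4 - 3.7964*v^3 + 5.5136*v^2 - 14.404*v + 5.8782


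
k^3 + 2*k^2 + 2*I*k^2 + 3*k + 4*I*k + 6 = (k + 2)*(k - I)*(k + 3*I)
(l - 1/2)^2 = l^2 - l + 1/4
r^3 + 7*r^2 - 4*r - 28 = (r - 2)*(r + 2)*(r + 7)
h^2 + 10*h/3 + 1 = (h + 1/3)*(h + 3)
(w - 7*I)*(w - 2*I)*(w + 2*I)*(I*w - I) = I*w^4 + 7*w^3 - I*w^3 - 7*w^2 + 4*I*w^2 + 28*w - 4*I*w - 28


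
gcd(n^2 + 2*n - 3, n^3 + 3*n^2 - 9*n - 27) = n + 3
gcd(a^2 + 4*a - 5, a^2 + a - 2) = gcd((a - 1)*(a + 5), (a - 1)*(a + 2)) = a - 1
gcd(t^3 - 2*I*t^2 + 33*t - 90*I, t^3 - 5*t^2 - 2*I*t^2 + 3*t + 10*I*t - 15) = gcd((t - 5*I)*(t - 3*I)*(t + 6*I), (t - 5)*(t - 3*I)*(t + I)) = t - 3*I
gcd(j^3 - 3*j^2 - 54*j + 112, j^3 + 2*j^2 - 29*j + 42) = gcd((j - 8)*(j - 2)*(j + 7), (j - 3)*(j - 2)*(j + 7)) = j^2 + 5*j - 14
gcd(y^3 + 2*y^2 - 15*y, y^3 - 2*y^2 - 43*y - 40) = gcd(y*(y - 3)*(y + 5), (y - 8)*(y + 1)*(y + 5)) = y + 5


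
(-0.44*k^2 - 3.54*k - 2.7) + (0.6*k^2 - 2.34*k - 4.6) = 0.16*k^2 - 5.88*k - 7.3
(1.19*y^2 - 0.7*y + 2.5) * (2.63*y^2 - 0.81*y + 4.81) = 3.1297*y^4 - 2.8049*y^3 + 12.8659*y^2 - 5.392*y + 12.025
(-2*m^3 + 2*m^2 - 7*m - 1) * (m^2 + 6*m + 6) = -2*m^5 - 10*m^4 - 7*m^3 - 31*m^2 - 48*m - 6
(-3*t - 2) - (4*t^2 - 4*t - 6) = -4*t^2 + t + 4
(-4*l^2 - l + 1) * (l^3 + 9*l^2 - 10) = -4*l^5 - 37*l^4 - 8*l^3 + 49*l^2 + 10*l - 10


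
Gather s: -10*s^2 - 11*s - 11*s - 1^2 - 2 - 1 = -10*s^2 - 22*s - 4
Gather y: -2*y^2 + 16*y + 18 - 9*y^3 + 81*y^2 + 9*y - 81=-9*y^3 + 79*y^2 + 25*y - 63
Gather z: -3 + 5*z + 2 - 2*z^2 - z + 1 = -2*z^2 + 4*z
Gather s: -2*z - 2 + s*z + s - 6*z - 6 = s*(z + 1) - 8*z - 8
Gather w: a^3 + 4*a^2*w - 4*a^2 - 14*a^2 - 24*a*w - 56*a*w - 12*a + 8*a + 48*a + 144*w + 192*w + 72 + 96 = a^3 - 18*a^2 + 44*a + w*(4*a^2 - 80*a + 336) + 168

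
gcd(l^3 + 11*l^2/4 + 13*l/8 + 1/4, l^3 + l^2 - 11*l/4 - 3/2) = l^2 + 5*l/2 + 1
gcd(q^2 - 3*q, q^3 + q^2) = q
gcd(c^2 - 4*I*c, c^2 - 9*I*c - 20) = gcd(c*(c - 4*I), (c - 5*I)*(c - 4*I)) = c - 4*I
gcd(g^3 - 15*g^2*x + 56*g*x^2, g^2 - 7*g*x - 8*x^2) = -g + 8*x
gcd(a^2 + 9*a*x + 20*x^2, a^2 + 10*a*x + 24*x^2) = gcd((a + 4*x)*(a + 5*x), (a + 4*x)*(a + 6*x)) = a + 4*x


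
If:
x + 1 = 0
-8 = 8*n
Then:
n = -1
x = -1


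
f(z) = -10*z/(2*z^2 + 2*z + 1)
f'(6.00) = 0.10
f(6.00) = -0.71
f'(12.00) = 0.03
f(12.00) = -0.38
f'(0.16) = -5.05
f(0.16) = -1.17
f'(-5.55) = 0.23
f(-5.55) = 1.08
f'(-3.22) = 0.84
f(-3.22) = 2.11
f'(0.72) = 0.03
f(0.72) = -2.07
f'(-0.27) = -23.28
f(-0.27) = 4.46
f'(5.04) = 0.13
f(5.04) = -0.81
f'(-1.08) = 9.69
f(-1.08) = 9.21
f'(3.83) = 0.20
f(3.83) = -1.01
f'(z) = -10*z*(-4*z - 2)/(2*z^2 + 2*z + 1)^2 - 10/(2*z^2 + 2*z + 1)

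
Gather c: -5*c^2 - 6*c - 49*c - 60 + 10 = -5*c^2 - 55*c - 50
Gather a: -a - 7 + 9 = 2 - a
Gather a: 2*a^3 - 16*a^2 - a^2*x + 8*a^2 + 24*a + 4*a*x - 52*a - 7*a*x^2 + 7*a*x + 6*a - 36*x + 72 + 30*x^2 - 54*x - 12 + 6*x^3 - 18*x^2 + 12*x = 2*a^3 + a^2*(-x - 8) + a*(-7*x^2 + 11*x - 22) + 6*x^3 + 12*x^2 - 78*x + 60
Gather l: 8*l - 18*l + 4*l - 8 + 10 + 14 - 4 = 12 - 6*l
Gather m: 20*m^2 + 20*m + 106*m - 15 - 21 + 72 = 20*m^2 + 126*m + 36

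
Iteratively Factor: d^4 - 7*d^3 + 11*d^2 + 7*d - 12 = (d - 4)*(d^3 - 3*d^2 - d + 3) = (d - 4)*(d - 1)*(d^2 - 2*d - 3) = (d - 4)*(d - 3)*(d - 1)*(d + 1)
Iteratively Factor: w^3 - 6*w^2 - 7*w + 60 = (w + 3)*(w^2 - 9*w + 20) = (w - 4)*(w + 3)*(w - 5)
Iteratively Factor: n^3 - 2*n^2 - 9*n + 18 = (n - 3)*(n^2 + n - 6) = (n - 3)*(n - 2)*(n + 3)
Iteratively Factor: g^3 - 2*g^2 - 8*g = (g - 4)*(g^2 + 2*g) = g*(g - 4)*(g + 2)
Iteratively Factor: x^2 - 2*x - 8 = (x - 4)*(x + 2)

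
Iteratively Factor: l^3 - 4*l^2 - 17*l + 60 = (l - 5)*(l^2 + l - 12) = (l - 5)*(l - 3)*(l + 4)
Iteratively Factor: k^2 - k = (k)*(k - 1)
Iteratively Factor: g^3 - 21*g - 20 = (g + 1)*(g^2 - g - 20) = (g - 5)*(g + 1)*(g + 4)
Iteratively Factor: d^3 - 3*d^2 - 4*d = (d + 1)*(d^2 - 4*d) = d*(d + 1)*(d - 4)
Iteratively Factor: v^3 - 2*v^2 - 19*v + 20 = (v + 4)*(v^2 - 6*v + 5) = (v - 1)*(v + 4)*(v - 5)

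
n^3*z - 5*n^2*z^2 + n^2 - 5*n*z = n*(n - 5*z)*(n*z + 1)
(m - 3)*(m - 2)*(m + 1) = m^3 - 4*m^2 + m + 6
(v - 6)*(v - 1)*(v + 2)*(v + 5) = v^4 - 33*v^2 - 28*v + 60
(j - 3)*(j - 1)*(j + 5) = j^3 + j^2 - 17*j + 15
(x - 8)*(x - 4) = x^2 - 12*x + 32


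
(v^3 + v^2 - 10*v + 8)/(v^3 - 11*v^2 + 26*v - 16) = (v + 4)/(v - 8)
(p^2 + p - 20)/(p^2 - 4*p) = (p + 5)/p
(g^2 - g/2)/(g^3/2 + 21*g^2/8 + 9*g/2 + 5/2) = 4*g*(2*g - 1)/(4*g^3 + 21*g^2 + 36*g + 20)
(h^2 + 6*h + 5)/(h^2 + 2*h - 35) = (h^2 + 6*h + 5)/(h^2 + 2*h - 35)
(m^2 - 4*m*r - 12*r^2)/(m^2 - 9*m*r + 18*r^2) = (-m - 2*r)/(-m + 3*r)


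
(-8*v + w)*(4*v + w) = -32*v^2 - 4*v*w + w^2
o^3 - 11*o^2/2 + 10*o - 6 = (o - 2)^2*(o - 3/2)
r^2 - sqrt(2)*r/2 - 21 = (r - 7*sqrt(2)/2)*(r + 3*sqrt(2))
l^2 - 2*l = l*(l - 2)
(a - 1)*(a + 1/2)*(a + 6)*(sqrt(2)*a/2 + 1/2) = sqrt(2)*a^4/2 + a^3/2 + 11*sqrt(2)*a^3/4 - 7*sqrt(2)*a^2/4 + 11*a^2/4 - 3*sqrt(2)*a/2 - 7*a/4 - 3/2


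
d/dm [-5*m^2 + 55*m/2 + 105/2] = 55/2 - 10*m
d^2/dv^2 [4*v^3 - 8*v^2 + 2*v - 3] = 24*v - 16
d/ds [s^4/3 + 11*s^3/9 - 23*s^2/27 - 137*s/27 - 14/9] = 4*s^3/3 + 11*s^2/3 - 46*s/27 - 137/27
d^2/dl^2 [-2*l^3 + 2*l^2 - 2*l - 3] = 4 - 12*l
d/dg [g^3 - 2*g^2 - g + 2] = 3*g^2 - 4*g - 1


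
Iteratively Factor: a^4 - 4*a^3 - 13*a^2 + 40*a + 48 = (a - 4)*(a^3 - 13*a - 12) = (a - 4)*(a + 3)*(a^2 - 3*a - 4) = (a - 4)*(a + 1)*(a + 3)*(a - 4)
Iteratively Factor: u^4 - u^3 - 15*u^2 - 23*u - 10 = (u - 5)*(u^3 + 4*u^2 + 5*u + 2) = (u - 5)*(u + 2)*(u^2 + 2*u + 1) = (u - 5)*(u + 1)*(u + 2)*(u + 1)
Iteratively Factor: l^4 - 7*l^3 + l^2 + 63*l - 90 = (l - 2)*(l^3 - 5*l^2 - 9*l + 45) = (l - 3)*(l - 2)*(l^2 - 2*l - 15) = (l - 5)*(l - 3)*(l - 2)*(l + 3)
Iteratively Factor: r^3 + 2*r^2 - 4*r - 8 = (r + 2)*(r^2 - 4) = (r + 2)^2*(r - 2)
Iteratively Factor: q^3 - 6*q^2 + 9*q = (q)*(q^2 - 6*q + 9) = q*(q - 3)*(q - 3)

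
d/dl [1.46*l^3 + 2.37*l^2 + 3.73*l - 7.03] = 4.38*l^2 + 4.74*l + 3.73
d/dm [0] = 0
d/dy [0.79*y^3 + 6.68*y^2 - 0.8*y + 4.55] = 2.37*y^2 + 13.36*y - 0.8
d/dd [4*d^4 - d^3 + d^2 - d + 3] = 16*d^3 - 3*d^2 + 2*d - 1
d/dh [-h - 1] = -1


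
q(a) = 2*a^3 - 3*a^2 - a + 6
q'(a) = 6*a^2 - 6*a - 1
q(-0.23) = 6.05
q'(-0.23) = 0.70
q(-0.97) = 2.32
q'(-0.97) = 10.47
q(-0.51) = 5.46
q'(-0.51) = 3.62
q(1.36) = 4.12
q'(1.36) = 1.94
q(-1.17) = -0.14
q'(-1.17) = 14.23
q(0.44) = 5.15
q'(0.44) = -2.48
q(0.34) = 5.39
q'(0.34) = -2.35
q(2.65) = 19.50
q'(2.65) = 25.24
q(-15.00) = -7404.00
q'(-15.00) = 1439.00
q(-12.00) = -3870.00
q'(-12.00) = 935.00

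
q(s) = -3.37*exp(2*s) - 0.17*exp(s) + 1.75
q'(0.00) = -6.91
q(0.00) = -1.79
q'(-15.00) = 0.00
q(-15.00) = 1.75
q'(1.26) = -84.37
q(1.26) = -40.73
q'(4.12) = -25551.97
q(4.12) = -12779.47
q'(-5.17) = -0.00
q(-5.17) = 1.75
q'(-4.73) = -0.00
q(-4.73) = 1.75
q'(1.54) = -147.44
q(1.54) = -72.37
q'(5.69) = -590157.76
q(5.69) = -295102.28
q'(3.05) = -3008.67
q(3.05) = -1504.38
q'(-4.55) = -0.00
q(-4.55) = 1.75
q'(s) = -6.74*exp(2*s) - 0.17*exp(s)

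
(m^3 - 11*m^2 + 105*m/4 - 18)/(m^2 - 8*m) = m - 3 + 9/(4*m)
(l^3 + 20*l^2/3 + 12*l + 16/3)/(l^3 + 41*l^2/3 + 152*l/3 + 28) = (l^2 + 6*l + 8)/(l^2 + 13*l + 42)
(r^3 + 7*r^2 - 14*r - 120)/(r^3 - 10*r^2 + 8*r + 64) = (r^2 + 11*r + 30)/(r^2 - 6*r - 16)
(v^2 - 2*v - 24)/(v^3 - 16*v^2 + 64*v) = (v^2 - 2*v - 24)/(v*(v^2 - 16*v + 64))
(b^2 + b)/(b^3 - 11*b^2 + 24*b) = (b + 1)/(b^2 - 11*b + 24)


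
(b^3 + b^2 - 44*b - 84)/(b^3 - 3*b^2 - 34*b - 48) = (b^2 - b - 42)/(b^2 - 5*b - 24)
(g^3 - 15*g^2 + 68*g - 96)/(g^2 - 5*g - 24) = (g^2 - 7*g + 12)/(g + 3)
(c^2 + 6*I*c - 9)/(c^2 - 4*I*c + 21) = (c + 3*I)/(c - 7*I)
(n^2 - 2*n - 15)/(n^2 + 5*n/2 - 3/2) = 2*(n - 5)/(2*n - 1)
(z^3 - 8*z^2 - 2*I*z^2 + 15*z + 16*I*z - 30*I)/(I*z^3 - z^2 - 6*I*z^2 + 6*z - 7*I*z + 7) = (-I*z^3 + z^2*(-2 + 8*I) + z*(16 - 15*I) - 30)/(z^3 + z^2*(-6 + I) + z*(-7 - 6*I) - 7*I)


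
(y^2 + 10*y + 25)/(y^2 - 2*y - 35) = (y + 5)/(y - 7)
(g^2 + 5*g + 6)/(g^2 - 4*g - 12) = (g + 3)/(g - 6)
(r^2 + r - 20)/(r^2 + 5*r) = (r - 4)/r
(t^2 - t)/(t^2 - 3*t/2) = 2*(t - 1)/(2*t - 3)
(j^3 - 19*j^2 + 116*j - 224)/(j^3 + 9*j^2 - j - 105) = (j^3 - 19*j^2 + 116*j - 224)/(j^3 + 9*j^2 - j - 105)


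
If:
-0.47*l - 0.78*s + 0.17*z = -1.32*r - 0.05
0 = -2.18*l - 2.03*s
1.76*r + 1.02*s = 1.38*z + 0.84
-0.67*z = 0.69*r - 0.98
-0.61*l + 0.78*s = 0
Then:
No Solution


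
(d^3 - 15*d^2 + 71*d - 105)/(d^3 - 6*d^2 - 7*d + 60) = (d^2 - 10*d + 21)/(d^2 - d - 12)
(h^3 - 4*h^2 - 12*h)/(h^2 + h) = (h^2 - 4*h - 12)/(h + 1)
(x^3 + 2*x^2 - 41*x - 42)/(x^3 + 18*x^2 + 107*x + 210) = (x^2 - 5*x - 6)/(x^2 + 11*x + 30)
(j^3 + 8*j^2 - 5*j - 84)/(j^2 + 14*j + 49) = (j^2 + j - 12)/(j + 7)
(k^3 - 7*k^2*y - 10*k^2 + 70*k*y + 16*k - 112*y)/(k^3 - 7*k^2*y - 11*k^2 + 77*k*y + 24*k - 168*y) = (k - 2)/(k - 3)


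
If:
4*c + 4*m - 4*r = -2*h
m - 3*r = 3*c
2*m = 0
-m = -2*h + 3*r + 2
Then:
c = -2/5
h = 8/5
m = 0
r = 2/5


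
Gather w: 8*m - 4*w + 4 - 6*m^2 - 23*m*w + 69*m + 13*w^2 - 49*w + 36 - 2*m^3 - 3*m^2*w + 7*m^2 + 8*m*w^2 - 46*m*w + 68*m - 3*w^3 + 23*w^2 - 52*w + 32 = -2*m^3 + m^2 + 145*m - 3*w^3 + w^2*(8*m + 36) + w*(-3*m^2 - 69*m - 105) + 72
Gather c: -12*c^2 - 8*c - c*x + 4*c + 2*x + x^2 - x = -12*c^2 + c*(-x - 4) + x^2 + x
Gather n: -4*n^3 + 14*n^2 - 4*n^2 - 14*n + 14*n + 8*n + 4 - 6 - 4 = -4*n^3 + 10*n^2 + 8*n - 6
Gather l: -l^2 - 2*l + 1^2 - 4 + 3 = -l^2 - 2*l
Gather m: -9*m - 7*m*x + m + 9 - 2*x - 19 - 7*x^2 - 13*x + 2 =m*(-7*x - 8) - 7*x^2 - 15*x - 8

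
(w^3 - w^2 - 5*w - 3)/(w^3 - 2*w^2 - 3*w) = (w + 1)/w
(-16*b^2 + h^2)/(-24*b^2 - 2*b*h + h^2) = (4*b - h)/(6*b - h)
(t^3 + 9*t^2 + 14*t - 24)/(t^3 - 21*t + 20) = (t^2 + 10*t + 24)/(t^2 + t - 20)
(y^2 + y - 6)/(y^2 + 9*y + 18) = (y - 2)/(y + 6)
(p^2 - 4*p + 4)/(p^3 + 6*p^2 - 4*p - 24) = (p - 2)/(p^2 + 8*p + 12)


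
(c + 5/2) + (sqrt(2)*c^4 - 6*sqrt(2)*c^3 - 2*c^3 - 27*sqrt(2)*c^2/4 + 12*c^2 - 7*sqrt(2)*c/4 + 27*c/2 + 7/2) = sqrt(2)*c^4 - 6*sqrt(2)*c^3 - 2*c^3 - 27*sqrt(2)*c^2/4 + 12*c^2 - 7*sqrt(2)*c/4 + 29*c/2 + 6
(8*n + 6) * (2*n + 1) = 16*n^2 + 20*n + 6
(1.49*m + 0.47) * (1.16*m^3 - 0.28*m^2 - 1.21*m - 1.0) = 1.7284*m^4 + 0.128*m^3 - 1.9345*m^2 - 2.0587*m - 0.47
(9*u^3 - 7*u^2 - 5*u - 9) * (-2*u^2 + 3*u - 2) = -18*u^5 + 41*u^4 - 29*u^3 + 17*u^2 - 17*u + 18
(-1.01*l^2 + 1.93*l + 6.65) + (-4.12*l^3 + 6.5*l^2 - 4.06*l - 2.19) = -4.12*l^3 + 5.49*l^2 - 2.13*l + 4.46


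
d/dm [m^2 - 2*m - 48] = 2*m - 2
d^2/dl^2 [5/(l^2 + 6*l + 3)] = 10*(-l^2 - 6*l + 4*(l + 3)^2 - 3)/(l^2 + 6*l + 3)^3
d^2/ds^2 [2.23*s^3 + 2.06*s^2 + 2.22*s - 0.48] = 13.38*s + 4.12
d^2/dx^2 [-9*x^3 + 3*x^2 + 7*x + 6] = 6 - 54*x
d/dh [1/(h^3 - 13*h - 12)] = (13 - 3*h^2)/(-h^3 + 13*h + 12)^2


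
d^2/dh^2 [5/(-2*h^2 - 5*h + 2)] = 10*(4*h^2 + 10*h - (4*h + 5)^2 - 4)/(2*h^2 + 5*h - 2)^3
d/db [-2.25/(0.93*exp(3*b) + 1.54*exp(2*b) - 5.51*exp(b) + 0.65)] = (6.2775*exp(2*b) + 6.93*exp(b) - 12.3975)*exp(b)/(0.93*exp(3*b) + 1.54*exp(2*b) - 5.51*exp(b) + 0.65)^2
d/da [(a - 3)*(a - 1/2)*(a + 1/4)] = 3*a^2 - 13*a/2 + 5/8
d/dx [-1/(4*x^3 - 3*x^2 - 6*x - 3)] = 6*(2*x^2 - x - 1)/(-4*x^3 + 3*x^2 + 6*x + 3)^2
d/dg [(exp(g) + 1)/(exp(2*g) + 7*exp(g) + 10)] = (-(exp(g) + 1)*(2*exp(g) + 7) + exp(2*g) + 7*exp(g) + 10)*exp(g)/(exp(2*g) + 7*exp(g) + 10)^2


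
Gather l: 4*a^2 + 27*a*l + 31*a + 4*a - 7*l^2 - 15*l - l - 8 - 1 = 4*a^2 + 35*a - 7*l^2 + l*(27*a - 16) - 9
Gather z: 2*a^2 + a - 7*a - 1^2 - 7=2*a^2 - 6*a - 8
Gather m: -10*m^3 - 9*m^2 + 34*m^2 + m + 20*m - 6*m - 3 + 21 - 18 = -10*m^3 + 25*m^2 + 15*m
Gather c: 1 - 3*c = 1 - 3*c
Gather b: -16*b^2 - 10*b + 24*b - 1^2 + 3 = -16*b^2 + 14*b + 2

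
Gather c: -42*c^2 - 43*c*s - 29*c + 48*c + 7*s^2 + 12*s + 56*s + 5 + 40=-42*c^2 + c*(19 - 43*s) + 7*s^2 + 68*s + 45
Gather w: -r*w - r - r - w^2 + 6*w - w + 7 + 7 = -2*r - w^2 + w*(5 - r) + 14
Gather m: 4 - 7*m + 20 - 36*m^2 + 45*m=-36*m^2 + 38*m + 24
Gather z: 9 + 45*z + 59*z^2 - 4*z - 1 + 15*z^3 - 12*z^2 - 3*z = 15*z^3 + 47*z^2 + 38*z + 8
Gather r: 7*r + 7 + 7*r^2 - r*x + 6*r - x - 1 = 7*r^2 + r*(13 - x) - x + 6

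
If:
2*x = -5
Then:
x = -5/2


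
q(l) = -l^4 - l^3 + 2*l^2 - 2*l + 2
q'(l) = -4*l^3 - 3*l^2 + 4*l - 2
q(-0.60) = 4.01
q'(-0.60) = -4.62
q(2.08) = -21.22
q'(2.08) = -42.65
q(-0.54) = 3.74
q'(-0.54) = -4.40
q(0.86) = 0.58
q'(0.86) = -3.32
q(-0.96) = 5.80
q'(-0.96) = -5.07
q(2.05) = -19.97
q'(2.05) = -40.87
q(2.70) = -61.65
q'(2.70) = -91.80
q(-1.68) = 7.78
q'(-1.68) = 1.78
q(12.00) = -22198.00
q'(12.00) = -7298.00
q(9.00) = -7144.00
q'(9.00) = -3125.00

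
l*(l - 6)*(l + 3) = l^3 - 3*l^2 - 18*l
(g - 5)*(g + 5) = g^2 - 25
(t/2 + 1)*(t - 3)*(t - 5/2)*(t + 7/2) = t^4/2 - 63*t^2/8 + 11*t/8 + 105/4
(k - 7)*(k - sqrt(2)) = k^2 - 7*k - sqrt(2)*k + 7*sqrt(2)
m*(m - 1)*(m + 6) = m^3 + 5*m^2 - 6*m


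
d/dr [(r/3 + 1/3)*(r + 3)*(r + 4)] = r^2 + 16*r/3 + 19/3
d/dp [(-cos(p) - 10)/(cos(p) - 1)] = -11*sin(p)/(cos(p) - 1)^2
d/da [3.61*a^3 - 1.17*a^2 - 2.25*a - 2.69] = 10.83*a^2 - 2.34*a - 2.25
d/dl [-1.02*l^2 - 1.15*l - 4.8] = -2.04*l - 1.15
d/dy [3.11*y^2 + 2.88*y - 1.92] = 6.22*y + 2.88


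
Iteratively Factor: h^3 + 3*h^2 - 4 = (h - 1)*(h^2 + 4*h + 4) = (h - 1)*(h + 2)*(h + 2)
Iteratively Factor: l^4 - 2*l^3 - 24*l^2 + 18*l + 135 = (l + 3)*(l^3 - 5*l^2 - 9*l + 45) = (l + 3)^2*(l^2 - 8*l + 15) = (l - 5)*(l + 3)^2*(l - 3)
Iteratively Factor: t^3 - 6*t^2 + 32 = (t - 4)*(t^2 - 2*t - 8) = (t - 4)*(t + 2)*(t - 4)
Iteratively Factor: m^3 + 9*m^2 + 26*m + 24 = (m + 4)*(m^2 + 5*m + 6) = (m + 2)*(m + 4)*(m + 3)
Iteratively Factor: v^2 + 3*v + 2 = (v + 2)*(v + 1)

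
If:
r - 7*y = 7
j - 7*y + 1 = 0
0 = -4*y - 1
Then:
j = -11/4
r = 21/4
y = -1/4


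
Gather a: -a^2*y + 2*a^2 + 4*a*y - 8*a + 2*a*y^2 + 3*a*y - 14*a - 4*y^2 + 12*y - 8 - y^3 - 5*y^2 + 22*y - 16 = a^2*(2 - y) + a*(2*y^2 + 7*y - 22) - y^3 - 9*y^2 + 34*y - 24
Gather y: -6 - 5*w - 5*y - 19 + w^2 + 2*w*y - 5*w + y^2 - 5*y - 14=w^2 - 10*w + y^2 + y*(2*w - 10) - 39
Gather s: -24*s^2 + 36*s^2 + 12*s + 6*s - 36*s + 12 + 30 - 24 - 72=12*s^2 - 18*s - 54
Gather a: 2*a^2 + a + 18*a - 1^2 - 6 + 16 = 2*a^2 + 19*a + 9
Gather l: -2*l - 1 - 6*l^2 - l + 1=-6*l^2 - 3*l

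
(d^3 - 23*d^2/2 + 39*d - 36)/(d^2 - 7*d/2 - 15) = (2*d^2 - 11*d + 12)/(2*d + 5)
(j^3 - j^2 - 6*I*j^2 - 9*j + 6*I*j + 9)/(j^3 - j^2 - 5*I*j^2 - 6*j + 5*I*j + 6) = (j - 3*I)/(j - 2*I)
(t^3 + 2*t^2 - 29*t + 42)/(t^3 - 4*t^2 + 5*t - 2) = (t^2 + 4*t - 21)/(t^2 - 2*t + 1)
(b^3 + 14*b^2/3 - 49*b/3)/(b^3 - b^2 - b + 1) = b*(3*b^2 + 14*b - 49)/(3*(b^3 - b^2 - b + 1))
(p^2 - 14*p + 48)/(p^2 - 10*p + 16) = (p - 6)/(p - 2)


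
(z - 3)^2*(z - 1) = z^3 - 7*z^2 + 15*z - 9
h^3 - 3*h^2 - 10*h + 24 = (h - 4)*(h - 2)*(h + 3)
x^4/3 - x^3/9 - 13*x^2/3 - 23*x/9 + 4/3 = (x/3 + 1/3)*(x - 4)*(x - 1/3)*(x + 3)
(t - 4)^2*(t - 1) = t^3 - 9*t^2 + 24*t - 16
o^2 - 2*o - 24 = (o - 6)*(o + 4)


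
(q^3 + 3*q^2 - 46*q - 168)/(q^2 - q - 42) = q + 4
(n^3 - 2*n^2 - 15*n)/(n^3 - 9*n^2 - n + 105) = n/(n - 7)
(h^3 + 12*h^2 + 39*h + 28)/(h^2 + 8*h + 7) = h + 4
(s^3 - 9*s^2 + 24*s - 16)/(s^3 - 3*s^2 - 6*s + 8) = (s - 4)/(s + 2)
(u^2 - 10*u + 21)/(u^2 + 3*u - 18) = (u - 7)/(u + 6)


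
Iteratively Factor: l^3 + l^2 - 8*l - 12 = (l + 2)*(l^2 - l - 6) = (l + 2)^2*(l - 3)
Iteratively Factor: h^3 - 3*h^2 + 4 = (h + 1)*(h^2 - 4*h + 4) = (h - 2)*(h + 1)*(h - 2)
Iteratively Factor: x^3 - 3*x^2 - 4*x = (x + 1)*(x^2 - 4*x) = (x - 4)*(x + 1)*(x)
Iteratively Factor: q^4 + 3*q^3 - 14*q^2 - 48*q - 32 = (q + 1)*(q^3 + 2*q^2 - 16*q - 32) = (q + 1)*(q + 2)*(q^2 - 16) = (q - 4)*(q + 1)*(q + 2)*(q + 4)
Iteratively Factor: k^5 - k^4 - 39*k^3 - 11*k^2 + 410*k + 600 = (k + 3)*(k^4 - 4*k^3 - 27*k^2 + 70*k + 200) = (k + 3)*(k + 4)*(k^3 - 8*k^2 + 5*k + 50) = (k + 2)*(k + 3)*(k + 4)*(k^2 - 10*k + 25) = (k - 5)*(k + 2)*(k + 3)*(k + 4)*(k - 5)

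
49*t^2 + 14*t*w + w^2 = (7*t + w)^2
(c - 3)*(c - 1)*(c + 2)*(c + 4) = c^4 + 2*c^3 - 13*c^2 - 14*c + 24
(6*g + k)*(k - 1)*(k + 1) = 6*g*k^2 - 6*g + k^3 - k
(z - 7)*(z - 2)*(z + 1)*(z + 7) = z^4 - z^3 - 51*z^2 + 49*z + 98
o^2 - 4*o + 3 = (o - 3)*(o - 1)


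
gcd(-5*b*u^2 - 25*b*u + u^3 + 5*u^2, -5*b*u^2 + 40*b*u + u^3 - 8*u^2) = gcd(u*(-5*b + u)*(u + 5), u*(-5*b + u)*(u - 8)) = -5*b*u + u^2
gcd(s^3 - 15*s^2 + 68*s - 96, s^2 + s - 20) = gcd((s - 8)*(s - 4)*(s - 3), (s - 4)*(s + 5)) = s - 4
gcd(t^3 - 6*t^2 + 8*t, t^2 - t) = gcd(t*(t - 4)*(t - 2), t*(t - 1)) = t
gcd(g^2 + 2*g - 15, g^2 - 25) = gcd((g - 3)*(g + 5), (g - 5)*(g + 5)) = g + 5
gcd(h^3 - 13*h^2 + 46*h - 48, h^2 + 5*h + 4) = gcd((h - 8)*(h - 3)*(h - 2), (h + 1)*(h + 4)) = 1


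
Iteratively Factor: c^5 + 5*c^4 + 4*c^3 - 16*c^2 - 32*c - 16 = (c + 2)*(c^4 + 3*c^3 - 2*c^2 - 12*c - 8) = (c + 2)^2*(c^3 + c^2 - 4*c - 4) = (c - 2)*(c + 2)^2*(c^2 + 3*c + 2) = (c - 2)*(c + 2)^3*(c + 1)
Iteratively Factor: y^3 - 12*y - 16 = (y + 2)*(y^2 - 2*y - 8) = (y - 4)*(y + 2)*(y + 2)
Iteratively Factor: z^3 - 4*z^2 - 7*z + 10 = (z - 1)*(z^2 - 3*z - 10) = (z - 1)*(z + 2)*(z - 5)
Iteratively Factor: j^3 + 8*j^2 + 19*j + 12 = (j + 4)*(j^2 + 4*j + 3) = (j + 1)*(j + 4)*(j + 3)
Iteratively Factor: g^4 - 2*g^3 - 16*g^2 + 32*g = (g + 4)*(g^3 - 6*g^2 + 8*g) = (g - 4)*(g + 4)*(g^2 - 2*g) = (g - 4)*(g - 2)*(g + 4)*(g)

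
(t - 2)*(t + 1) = t^2 - t - 2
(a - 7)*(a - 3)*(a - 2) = a^3 - 12*a^2 + 41*a - 42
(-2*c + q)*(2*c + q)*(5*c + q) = -20*c^3 - 4*c^2*q + 5*c*q^2 + q^3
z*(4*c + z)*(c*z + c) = 4*c^2*z^2 + 4*c^2*z + c*z^3 + c*z^2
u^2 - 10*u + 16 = (u - 8)*(u - 2)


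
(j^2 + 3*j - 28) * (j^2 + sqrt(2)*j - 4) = j^4 + sqrt(2)*j^3 + 3*j^3 - 32*j^2 + 3*sqrt(2)*j^2 - 28*sqrt(2)*j - 12*j + 112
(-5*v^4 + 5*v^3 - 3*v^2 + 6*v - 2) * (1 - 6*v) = 30*v^5 - 35*v^4 + 23*v^3 - 39*v^2 + 18*v - 2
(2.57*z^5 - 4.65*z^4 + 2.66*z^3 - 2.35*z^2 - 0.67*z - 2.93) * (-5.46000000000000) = -14.0322*z^5 + 25.389*z^4 - 14.5236*z^3 + 12.831*z^2 + 3.6582*z + 15.9978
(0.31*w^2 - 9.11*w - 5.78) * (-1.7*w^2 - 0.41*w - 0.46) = -0.527*w^4 + 15.3599*w^3 + 13.4185*w^2 + 6.5604*w + 2.6588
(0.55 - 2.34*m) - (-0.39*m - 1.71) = 2.26 - 1.95*m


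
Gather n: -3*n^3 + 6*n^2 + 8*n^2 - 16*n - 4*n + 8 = -3*n^3 + 14*n^2 - 20*n + 8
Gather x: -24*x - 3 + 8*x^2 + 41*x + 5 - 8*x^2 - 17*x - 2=0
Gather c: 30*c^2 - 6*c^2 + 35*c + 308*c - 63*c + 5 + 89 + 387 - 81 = 24*c^2 + 280*c + 400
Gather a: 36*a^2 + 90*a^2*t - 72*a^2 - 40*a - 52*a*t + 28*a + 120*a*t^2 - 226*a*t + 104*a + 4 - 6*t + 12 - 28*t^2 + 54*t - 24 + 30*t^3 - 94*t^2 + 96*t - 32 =a^2*(90*t - 36) + a*(120*t^2 - 278*t + 92) + 30*t^3 - 122*t^2 + 144*t - 40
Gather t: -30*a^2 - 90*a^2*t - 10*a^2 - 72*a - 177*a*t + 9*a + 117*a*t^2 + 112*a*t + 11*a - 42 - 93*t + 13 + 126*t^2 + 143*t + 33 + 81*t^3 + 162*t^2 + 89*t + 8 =-40*a^2 - 52*a + 81*t^3 + t^2*(117*a + 288) + t*(-90*a^2 - 65*a + 139) + 12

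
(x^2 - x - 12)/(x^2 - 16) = (x + 3)/(x + 4)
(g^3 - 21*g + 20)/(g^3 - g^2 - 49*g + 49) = (g^2 + g - 20)/(g^2 - 49)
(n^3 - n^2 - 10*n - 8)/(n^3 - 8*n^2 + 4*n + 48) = (n + 1)/(n - 6)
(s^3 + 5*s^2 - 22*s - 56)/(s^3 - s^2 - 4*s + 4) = (s^2 + 3*s - 28)/(s^2 - 3*s + 2)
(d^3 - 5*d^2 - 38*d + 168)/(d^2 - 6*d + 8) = (d^2 - d - 42)/(d - 2)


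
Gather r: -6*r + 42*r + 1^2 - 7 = 36*r - 6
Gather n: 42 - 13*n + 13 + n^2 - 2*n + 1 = n^2 - 15*n + 56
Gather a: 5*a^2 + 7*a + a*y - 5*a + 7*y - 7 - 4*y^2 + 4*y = 5*a^2 + a*(y + 2) - 4*y^2 + 11*y - 7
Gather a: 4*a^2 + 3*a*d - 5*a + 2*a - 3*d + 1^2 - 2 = 4*a^2 + a*(3*d - 3) - 3*d - 1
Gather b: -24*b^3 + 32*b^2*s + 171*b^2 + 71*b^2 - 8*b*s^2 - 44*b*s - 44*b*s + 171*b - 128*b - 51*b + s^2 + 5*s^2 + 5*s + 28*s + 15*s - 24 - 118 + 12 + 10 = -24*b^3 + b^2*(32*s + 242) + b*(-8*s^2 - 88*s - 8) + 6*s^2 + 48*s - 120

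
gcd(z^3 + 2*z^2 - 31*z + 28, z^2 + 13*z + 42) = z + 7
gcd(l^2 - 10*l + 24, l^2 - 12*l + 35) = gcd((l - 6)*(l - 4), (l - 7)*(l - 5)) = 1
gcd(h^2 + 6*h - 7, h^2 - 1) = h - 1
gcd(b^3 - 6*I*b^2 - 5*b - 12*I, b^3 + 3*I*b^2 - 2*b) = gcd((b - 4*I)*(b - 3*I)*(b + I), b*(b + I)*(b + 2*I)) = b + I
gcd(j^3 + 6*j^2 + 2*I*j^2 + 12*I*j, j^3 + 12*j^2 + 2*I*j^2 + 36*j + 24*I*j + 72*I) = j^2 + j*(6 + 2*I) + 12*I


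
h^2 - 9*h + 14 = (h - 7)*(h - 2)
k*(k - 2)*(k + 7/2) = k^3 + 3*k^2/2 - 7*k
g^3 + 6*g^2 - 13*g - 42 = (g - 3)*(g + 2)*(g + 7)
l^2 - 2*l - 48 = (l - 8)*(l + 6)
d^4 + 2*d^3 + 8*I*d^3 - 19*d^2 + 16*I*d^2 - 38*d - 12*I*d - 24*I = (d + 2)*(d + I)*(d + 3*I)*(d + 4*I)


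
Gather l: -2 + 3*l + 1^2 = 3*l - 1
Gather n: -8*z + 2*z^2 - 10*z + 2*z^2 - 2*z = 4*z^2 - 20*z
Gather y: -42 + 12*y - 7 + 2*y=14*y - 49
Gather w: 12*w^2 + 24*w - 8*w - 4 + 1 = 12*w^2 + 16*w - 3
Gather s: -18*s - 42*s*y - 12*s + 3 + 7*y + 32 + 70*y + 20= s*(-42*y - 30) + 77*y + 55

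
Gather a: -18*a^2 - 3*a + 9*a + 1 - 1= -18*a^2 + 6*a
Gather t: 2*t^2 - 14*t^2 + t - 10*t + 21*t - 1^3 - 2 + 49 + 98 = -12*t^2 + 12*t + 144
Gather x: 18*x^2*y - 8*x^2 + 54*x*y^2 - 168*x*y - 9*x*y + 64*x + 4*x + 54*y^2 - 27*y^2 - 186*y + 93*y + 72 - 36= x^2*(18*y - 8) + x*(54*y^2 - 177*y + 68) + 27*y^2 - 93*y + 36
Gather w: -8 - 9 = -17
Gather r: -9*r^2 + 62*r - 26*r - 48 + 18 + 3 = -9*r^2 + 36*r - 27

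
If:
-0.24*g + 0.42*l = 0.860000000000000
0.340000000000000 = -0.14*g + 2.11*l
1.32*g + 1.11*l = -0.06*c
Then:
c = 83.77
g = -3.74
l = -0.09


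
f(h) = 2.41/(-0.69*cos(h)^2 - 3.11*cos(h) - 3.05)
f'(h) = 2.41*(-1.38*sin(h)*cos(h) - 3.11*sin(h))/(-0.69*cos(h)^2 - 3.11*cos(h) - 3.05)^2 = -(3.3258*cos(h) + 7.4951)*sin(h)/(0.69*cos(h)^2 + 3.11*cos(h) + 3.05)^2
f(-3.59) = -2.98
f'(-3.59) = -2.99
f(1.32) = -0.62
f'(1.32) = -0.54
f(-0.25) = -0.36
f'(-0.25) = 0.06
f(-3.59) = -2.98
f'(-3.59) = -2.99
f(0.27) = -0.36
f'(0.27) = -0.06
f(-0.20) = -0.36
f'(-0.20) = 0.05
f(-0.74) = -0.42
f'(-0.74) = 0.20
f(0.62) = -0.40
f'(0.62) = -0.16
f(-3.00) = -3.72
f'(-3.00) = 1.42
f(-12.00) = -0.39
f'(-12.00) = -0.15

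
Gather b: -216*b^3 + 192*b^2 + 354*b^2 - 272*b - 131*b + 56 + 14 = -216*b^3 + 546*b^2 - 403*b + 70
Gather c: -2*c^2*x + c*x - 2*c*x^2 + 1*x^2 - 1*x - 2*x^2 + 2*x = -2*c^2*x + c*(-2*x^2 + x) - x^2 + x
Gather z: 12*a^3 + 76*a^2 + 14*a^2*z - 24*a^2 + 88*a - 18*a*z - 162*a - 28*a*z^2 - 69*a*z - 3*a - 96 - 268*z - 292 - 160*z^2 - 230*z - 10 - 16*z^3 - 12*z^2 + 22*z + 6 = 12*a^3 + 52*a^2 - 77*a - 16*z^3 + z^2*(-28*a - 172) + z*(14*a^2 - 87*a - 476) - 392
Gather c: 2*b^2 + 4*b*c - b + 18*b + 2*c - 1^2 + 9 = 2*b^2 + 17*b + c*(4*b + 2) + 8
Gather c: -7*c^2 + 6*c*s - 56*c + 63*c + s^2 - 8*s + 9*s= -7*c^2 + c*(6*s + 7) + s^2 + s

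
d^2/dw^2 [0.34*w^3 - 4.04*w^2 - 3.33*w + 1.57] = 2.04*w - 8.08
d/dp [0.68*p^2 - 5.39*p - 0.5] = 1.36*p - 5.39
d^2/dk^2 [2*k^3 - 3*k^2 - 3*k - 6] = 12*k - 6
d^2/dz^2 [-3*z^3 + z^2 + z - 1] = 2 - 18*z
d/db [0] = 0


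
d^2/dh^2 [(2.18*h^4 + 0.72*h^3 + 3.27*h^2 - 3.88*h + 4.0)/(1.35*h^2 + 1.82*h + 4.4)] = (7.9461*h^6 + 32.13756*h^5 + 121.021392*h^4 + 245.323916*h^3 + 468.24936*h^2 + 280.8864*h + 167.73568)/(2.460375*h^6 + 9.95085*h^5 + 37.47222*h^4 + 70.893368*h^3 + 122.13168*h^2 + 105.7056*h + 85.184)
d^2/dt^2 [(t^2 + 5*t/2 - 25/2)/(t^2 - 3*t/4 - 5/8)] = 64*(52*t^3 - 570*t^2 + 525*t - 250)/(512*t^6 - 1152*t^5 - 96*t^4 + 1224*t^3 + 60*t^2 - 450*t - 125)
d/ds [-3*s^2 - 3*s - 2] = -6*s - 3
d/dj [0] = 0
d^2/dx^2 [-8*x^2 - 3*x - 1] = -16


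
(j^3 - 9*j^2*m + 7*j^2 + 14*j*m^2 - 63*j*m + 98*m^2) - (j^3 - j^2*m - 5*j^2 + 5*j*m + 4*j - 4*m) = -8*j^2*m + 12*j^2 + 14*j*m^2 - 68*j*m - 4*j + 98*m^2 + 4*m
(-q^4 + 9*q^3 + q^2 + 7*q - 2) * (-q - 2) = q^5 - 7*q^4 - 19*q^3 - 9*q^2 - 12*q + 4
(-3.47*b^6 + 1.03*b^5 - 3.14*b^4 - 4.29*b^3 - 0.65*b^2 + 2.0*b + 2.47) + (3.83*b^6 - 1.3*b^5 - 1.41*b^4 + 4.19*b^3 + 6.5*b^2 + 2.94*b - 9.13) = 0.36*b^6 - 0.27*b^5 - 4.55*b^4 - 0.0999999999999996*b^3 + 5.85*b^2 + 4.94*b - 6.66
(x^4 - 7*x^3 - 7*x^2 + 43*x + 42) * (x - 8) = x^5 - 15*x^4 + 49*x^3 + 99*x^2 - 302*x - 336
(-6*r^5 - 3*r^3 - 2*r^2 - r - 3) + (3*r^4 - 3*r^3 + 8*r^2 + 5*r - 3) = -6*r^5 + 3*r^4 - 6*r^3 + 6*r^2 + 4*r - 6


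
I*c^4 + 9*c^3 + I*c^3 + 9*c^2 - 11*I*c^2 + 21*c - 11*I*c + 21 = (c - 7*I)*(c - 3*I)*(c + I)*(I*c + I)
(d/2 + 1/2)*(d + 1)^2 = d^3/2 + 3*d^2/2 + 3*d/2 + 1/2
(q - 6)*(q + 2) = q^2 - 4*q - 12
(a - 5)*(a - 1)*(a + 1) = a^3 - 5*a^2 - a + 5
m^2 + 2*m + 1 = (m + 1)^2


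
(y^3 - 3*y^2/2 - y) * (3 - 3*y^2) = -3*y^5 + 9*y^4/2 + 6*y^3 - 9*y^2/2 - 3*y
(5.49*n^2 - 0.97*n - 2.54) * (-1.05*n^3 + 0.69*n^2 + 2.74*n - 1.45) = -5.7645*n^5 + 4.8066*n^4 + 17.0403*n^3 - 12.3709*n^2 - 5.5531*n + 3.683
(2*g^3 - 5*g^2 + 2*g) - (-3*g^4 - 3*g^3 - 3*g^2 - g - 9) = 3*g^4 + 5*g^3 - 2*g^2 + 3*g + 9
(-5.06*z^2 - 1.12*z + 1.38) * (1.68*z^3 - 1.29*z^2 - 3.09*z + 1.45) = -8.5008*z^5 + 4.6458*z^4 + 19.3986*z^3 - 5.6564*z^2 - 5.8882*z + 2.001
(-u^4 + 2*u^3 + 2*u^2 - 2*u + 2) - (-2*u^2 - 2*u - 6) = -u^4 + 2*u^3 + 4*u^2 + 8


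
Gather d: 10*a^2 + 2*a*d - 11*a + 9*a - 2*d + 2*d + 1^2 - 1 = 10*a^2 + 2*a*d - 2*a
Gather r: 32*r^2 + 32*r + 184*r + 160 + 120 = 32*r^2 + 216*r + 280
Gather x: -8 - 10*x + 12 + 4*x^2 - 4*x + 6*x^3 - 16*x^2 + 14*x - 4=6*x^3 - 12*x^2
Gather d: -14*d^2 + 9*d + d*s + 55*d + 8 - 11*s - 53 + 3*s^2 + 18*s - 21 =-14*d^2 + d*(s + 64) + 3*s^2 + 7*s - 66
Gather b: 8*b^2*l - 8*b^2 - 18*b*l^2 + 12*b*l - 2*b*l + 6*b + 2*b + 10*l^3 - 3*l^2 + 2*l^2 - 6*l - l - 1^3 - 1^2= b^2*(8*l - 8) + b*(-18*l^2 + 10*l + 8) + 10*l^3 - l^2 - 7*l - 2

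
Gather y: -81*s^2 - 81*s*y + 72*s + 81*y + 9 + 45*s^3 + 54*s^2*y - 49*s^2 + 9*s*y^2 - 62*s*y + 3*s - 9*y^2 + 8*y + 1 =45*s^3 - 130*s^2 + 75*s + y^2*(9*s - 9) + y*(54*s^2 - 143*s + 89) + 10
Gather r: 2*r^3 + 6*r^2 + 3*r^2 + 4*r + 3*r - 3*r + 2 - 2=2*r^3 + 9*r^2 + 4*r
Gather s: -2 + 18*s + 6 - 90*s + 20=24 - 72*s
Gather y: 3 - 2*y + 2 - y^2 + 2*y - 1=4 - y^2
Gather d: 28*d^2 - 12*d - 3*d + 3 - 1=28*d^2 - 15*d + 2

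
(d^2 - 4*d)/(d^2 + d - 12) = d*(d - 4)/(d^2 + d - 12)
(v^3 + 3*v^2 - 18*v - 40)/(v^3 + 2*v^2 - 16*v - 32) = (v + 5)/(v + 4)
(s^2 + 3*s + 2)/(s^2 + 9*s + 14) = (s + 1)/(s + 7)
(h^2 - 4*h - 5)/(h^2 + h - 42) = (h^2 - 4*h - 5)/(h^2 + h - 42)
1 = 1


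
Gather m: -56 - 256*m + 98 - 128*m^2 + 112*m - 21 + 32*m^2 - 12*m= -96*m^2 - 156*m + 21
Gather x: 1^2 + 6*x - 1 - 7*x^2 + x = -7*x^2 + 7*x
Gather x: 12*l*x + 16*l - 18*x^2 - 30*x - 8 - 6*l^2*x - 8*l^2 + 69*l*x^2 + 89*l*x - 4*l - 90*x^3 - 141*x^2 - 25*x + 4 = -8*l^2 + 12*l - 90*x^3 + x^2*(69*l - 159) + x*(-6*l^2 + 101*l - 55) - 4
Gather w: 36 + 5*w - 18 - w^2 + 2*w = -w^2 + 7*w + 18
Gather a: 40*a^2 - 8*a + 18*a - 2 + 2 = 40*a^2 + 10*a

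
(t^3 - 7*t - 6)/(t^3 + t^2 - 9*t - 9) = (t + 2)/(t + 3)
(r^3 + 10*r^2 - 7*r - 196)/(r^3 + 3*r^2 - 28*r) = (r + 7)/r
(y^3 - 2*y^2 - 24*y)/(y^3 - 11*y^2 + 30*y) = (y + 4)/(y - 5)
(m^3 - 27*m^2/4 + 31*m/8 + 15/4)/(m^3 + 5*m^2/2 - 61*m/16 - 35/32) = 4*(2*m^2 - 11*m - 6)/(8*m^2 + 30*m + 7)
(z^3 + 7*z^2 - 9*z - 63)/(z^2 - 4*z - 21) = (z^2 + 4*z - 21)/(z - 7)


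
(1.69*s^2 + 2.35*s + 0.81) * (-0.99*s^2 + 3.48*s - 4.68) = -1.6731*s^4 + 3.5547*s^3 - 0.533099999999999*s^2 - 8.1792*s - 3.7908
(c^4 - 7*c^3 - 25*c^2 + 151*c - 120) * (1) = c^4 - 7*c^3 - 25*c^2 + 151*c - 120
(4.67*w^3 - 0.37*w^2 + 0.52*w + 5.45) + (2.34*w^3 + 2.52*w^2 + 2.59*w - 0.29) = 7.01*w^3 + 2.15*w^2 + 3.11*w + 5.16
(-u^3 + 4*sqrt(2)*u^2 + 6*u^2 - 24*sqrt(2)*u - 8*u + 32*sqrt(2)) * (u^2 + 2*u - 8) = -u^5 + 4*u^4 + 4*sqrt(2)*u^4 - 16*sqrt(2)*u^3 + 12*u^3 - 48*sqrt(2)*u^2 - 64*u^2 + 64*u + 256*sqrt(2)*u - 256*sqrt(2)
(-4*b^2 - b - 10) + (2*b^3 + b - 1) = 2*b^3 - 4*b^2 - 11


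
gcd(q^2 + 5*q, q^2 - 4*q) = q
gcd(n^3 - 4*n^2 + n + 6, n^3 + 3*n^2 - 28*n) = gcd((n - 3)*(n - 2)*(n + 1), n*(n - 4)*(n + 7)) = 1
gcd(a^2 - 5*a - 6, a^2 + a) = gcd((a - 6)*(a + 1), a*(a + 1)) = a + 1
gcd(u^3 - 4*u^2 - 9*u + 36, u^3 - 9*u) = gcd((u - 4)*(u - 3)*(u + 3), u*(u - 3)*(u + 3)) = u^2 - 9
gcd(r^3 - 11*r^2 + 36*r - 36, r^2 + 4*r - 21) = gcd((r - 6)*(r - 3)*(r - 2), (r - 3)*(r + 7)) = r - 3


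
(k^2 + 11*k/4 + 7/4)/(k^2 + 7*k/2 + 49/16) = 4*(k + 1)/(4*k + 7)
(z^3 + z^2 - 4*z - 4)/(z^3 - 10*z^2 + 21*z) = (z^3 + z^2 - 4*z - 4)/(z*(z^2 - 10*z + 21))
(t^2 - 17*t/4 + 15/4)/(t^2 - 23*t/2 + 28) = (4*t^2 - 17*t + 15)/(2*(2*t^2 - 23*t + 56))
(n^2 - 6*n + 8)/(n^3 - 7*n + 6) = (n - 4)/(n^2 + 2*n - 3)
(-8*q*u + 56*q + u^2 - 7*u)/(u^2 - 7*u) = (-8*q + u)/u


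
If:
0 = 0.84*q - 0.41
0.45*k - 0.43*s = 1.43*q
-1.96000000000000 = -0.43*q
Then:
No Solution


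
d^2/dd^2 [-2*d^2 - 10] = -4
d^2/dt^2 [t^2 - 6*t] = 2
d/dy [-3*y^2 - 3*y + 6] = -6*y - 3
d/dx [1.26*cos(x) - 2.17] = -1.26*sin(x)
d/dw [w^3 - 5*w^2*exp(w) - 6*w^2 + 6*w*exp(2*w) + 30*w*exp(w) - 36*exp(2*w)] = -5*w^2*exp(w) + 3*w^2 + 12*w*exp(2*w) + 20*w*exp(w) - 12*w - 66*exp(2*w) + 30*exp(w)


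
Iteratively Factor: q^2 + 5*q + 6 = (q + 2)*(q + 3)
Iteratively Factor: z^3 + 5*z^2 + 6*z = (z + 2)*(z^2 + 3*z) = (z + 2)*(z + 3)*(z)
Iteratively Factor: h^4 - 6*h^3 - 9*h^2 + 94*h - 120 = (h + 4)*(h^3 - 10*h^2 + 31*h - 30) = (h - 5)*(h + 4)*(h^2 - 5*h + 6) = (h - 5)*(h - 3)*(h + 4)*(h - 2)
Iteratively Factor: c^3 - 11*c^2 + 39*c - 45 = (c - 5)*(c^2 - 6*c + 9) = (c - 5)*(c - 3)*(c - 3)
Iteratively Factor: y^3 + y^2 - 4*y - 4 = (y - 2)*(y^2 + 3*y + 2) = (y - 2)*(y + 1)*(y + 2)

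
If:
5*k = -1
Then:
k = -1/5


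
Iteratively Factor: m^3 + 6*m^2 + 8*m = (m + 2)*(m^2 + 4*m) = (m + 2)*(m + 4)*(m)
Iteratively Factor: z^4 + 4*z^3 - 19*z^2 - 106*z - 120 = (z - 5)*(z^3 + 9*z^2 + 26*z + 24) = (z - 5)*(z + 4)*(z^2 + 5*z + 6) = (z - 5)*(z + 2)*(z + 4)*(z + 3)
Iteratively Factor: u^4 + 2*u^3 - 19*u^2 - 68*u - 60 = (u + 2)*(u^3 - 19*u - 30) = (u + 2)*(u + 3)*(u^2 - 3*u - 10) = (u - 5)*(u + 2)*(u + 3)*(u + 2)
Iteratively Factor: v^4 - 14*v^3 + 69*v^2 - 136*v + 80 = (v - 1)*(v^3 - 13*v^2 + 56*v - 80) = (v - 5)*(v - 1)*(v^2 - 8*v + 16) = (v - 5)*(v - 4)*(v - 1)*(v - 4)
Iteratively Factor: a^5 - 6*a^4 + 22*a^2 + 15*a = (a - 3)*(a^4 - 3*a^3 - 9*a^2 - 5*a) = (a - 3)*(a + 1)*(a^3 - 4*a^2 - 5*a) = (a - 3)*(a + 1)^2*(a^2 - 5*a) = (a - 5)*(a - 3)*(a + 1)^2*(a)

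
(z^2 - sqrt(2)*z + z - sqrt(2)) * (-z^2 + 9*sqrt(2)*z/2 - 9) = -z^4 - z^3 + 11*sqrt(2)*z^3/2 - 18*z^2 + 11*sqrt(2)*z^2/2 - 18*z + 9*sqrt(2)*z + 9*sqrt(2)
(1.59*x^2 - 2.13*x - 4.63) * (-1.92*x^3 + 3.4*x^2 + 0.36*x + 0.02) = -3.0528*x^5 + 9.4956*x^4 + 2.22*x^3 - 16.477*x^2 - 1.7094*x - 0.0926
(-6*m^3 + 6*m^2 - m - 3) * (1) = -6*m^3 + 6*m^2 - m - 3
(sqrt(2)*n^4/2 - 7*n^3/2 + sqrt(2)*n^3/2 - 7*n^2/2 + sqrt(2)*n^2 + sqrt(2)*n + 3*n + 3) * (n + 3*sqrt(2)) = sqrt(2)*n^5/2 - n^4/2 + sqrt(2)*n^4/2 - 19*sqrt(2)*n^3/2 - n^3/2 - 19*sqrt(2)*n^2/2 + 9*n^2 + 9*n + 9*sqrt(2)*n + 9*sqrt(2)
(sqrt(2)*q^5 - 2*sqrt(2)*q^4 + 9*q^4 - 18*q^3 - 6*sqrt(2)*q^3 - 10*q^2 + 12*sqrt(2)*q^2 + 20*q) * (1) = sqrt(2)*q^5 - 2*sqrt(2)*q^4 + 9*q^4 - 18*q^3 - 6*sqrt(2)*q^3 - 10*q^2 + 12*sqrt(2)*q^2 + 20*q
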